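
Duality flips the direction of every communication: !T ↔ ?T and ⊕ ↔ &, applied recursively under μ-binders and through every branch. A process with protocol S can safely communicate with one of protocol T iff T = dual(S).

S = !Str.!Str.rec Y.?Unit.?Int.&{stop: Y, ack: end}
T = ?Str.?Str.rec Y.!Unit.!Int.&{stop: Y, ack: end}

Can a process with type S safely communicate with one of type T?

!Str vs ?Str  ✓
  !Str vs ?Str  ✓
    rec Y vs rec Y  ✓ (μ self-dual)
      ?Unit vs !Unit  ✓
        ?Int vs !Int  ✓
          &{stop,ack} vs &{stop,ack}  ✗ choice polarity not flipped — not dual

NO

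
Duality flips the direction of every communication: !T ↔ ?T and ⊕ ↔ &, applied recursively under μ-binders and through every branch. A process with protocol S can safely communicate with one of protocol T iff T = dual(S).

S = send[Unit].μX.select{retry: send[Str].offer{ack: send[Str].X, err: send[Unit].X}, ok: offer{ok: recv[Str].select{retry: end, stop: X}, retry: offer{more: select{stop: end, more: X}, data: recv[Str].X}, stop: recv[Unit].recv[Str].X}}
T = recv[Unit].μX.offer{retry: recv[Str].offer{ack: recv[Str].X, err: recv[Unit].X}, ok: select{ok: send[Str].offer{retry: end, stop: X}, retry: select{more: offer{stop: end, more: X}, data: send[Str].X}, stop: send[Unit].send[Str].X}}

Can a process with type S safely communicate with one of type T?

send[Unit] | recv[Unit]  ok
  μX | μX  ok (rec unchanged)
    select{retry,ok} | offer{retry,ok}  ok labels match
      case retry:
        send[Str] | recv[Str]  ok
          offer{ack,err} | offer{ack,err}  ✗ choice polarity not flipped — not dual

NO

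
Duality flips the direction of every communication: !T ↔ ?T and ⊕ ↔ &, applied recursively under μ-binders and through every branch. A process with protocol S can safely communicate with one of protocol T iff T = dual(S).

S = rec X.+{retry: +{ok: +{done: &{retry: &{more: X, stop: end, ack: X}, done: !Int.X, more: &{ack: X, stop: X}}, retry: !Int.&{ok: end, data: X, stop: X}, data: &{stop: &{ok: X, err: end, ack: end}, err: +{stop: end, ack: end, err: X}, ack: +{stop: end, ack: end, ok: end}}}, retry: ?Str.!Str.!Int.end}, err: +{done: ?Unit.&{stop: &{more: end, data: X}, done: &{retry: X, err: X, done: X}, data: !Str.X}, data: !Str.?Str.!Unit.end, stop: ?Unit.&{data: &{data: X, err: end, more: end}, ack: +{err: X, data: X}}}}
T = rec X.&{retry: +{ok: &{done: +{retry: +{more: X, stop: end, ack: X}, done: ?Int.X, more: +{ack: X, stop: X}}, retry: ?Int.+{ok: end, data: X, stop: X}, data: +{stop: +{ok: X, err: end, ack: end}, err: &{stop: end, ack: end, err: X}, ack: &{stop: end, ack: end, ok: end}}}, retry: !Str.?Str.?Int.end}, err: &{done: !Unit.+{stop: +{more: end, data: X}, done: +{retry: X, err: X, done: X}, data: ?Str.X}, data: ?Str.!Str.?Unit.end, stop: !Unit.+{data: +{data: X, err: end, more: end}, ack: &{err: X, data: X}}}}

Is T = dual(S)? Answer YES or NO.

rec X vs rec X  match (binder kept)
  +{retry,err} vs &{retry,err}  match same labels
    • retry:
      +{ok,retry} vs +{ok,retry}  ✗ choice polarity not flipped — not dual

NO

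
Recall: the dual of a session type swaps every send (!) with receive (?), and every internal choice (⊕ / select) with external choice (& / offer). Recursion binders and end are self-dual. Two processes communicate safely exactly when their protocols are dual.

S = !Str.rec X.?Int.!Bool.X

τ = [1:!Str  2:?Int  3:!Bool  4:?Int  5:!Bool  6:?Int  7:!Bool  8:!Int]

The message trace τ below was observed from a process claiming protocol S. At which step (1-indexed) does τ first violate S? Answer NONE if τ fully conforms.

8

[1] !Str  ✓  now at rec X.…
[2] ?Int  ✓  now at !Bool.rec X.…
[3] !Bool  ✓  now at rec X.…
[4] ?Int  ✓  now at !Bool.rec X.…
[5] !Bool  ✓  now at rec X.…
[6] ?Int  ✓  now at !Bool.rec X.…
[7] !Bool  ✓  now at rec X.…
[8] got !Int, protocol expects ?Int  ✗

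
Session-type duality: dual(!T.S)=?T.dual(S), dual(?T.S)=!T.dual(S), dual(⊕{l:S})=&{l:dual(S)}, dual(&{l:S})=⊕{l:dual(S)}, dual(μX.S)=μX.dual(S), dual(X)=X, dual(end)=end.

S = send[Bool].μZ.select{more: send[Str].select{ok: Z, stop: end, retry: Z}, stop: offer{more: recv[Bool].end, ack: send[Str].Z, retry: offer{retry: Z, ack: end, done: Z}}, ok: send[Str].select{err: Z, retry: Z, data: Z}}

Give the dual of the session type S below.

recv[Bool].μZ.offer{more: recv[Str].offer{ok: Z, stop: end, retry: Z}, stop: select{more: send[Bool].end, ack: recv[Str].Z, retry: select{retry: Z, ack: end, done: Z}}, ok: recv[Str].offer{err: Z, retry: Z, data: Z}}

send[Bool] ↦ recv[Bool]
  μZ ↦ μZ  (rec unchanged)
    select{more,stop,ok} ↦ offer{more,stop,ok}  (⊕→&)
      [more]
        send[Str] ↦ recv[Str]
          select{ok,stop,retry} ↦ offer{ok,stop,retry}  (⊕→&)
            [ok]
              Z ↦ Z
            [stop]
              end ↦ end
            [retry]
              Z ↦ Z
      [stop]
        offer{more,ack,retry} ↦ select{more,ack,retry}  (offer→select)
          [more]
            recv[Bool] ↦ send[Bool]
              end ↦ end
          [ack]
            send[Str] ↦ recv[Str]
              Z ↦ Z
          [retry]
            offer{retry,ack,done} ↦ select{retry,ack,done}  (offer→select)
              [retry]
                Z ↦ Z
              [ack]
                end ↦ end
              [done]
                Z ↦ Z
      [ok]
        send[Str] ↦ recv[Str]
          select{err,retry,data} ↦ offer{err,retry,data}  (⊕→&)
            [err]
              Z ↦ Z
            [retry]
              Z ↦ Z
            [data]
              Z ↦ Z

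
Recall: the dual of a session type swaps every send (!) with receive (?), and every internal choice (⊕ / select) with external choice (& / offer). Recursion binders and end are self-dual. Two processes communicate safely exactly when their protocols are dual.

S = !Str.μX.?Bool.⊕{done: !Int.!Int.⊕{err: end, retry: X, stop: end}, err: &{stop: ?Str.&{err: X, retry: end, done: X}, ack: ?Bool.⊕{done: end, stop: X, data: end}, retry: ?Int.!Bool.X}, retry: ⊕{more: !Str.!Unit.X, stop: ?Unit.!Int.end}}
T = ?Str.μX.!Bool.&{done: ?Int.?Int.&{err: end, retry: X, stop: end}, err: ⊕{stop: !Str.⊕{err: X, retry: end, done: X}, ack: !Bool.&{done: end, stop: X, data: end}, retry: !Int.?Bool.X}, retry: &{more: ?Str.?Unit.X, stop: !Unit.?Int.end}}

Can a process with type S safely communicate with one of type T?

!Str vs ?Str  ok
  μX vs μX  ok (μ self-dual)
    ?Bool vs !Bool  ok
      ⊕{done,err,retry} vs &{done,err,retry}  ok same labels
        [done]
          !Int vs ?Int  ok
            !Int vs ?Int  ok
              ⊕{err,retry,stop} vs &{err,retry,stop}  ok same labels
                [err]
                  end vs end  ok
                [retry]
                  X vs X  ok
                [stop]
                  end vs end  ok
        [err]
          &{stop,ack,retry} vs ⊕{stop,ack,retry}  ok same labels
            [stop]
              ?Str vs !Str  ok
                &{err,retry,done} vs ⊕{err,retry,done}  ok same labels
                  [err]
                    X vs X  ok
                  [retry]
                    end vs end  ok
                  [done]
                    X vs X  ok
            [ack]
              ?Bool vs !Bool  ok
                ⊕{done,stop,data} vs &{done,stop,data}  ok same labels
                  [done]
                    end vs end  ok
                  [stop]
                    X vs X  ok
                  [data]
                    end vs end  ok
            [retry]
              ?Int vs !Int  ok
                !Bool vs ?Bool  ok
                  X vs X  ok
        [retry]
          ⊕{more,stop} vs &{more,stop}  ok same labels
            [more]
              !Str vs ?Str  ok
                !Unit vs ?Unit  ok
                  X vs X  ok
            [stop]
              ?Unit vs !Unit  ok
                !Int vs ?Int  ok
                  end vs end  ok

YES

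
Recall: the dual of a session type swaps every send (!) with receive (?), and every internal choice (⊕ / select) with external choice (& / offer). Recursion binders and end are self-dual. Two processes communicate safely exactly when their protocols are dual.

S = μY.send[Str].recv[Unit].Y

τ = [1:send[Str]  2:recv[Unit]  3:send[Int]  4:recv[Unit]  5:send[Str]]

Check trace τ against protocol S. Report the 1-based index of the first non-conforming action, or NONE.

3

step 1: send[Str]  match  now at recv[Unit].μY.…
step 2: recv[Unit]  match  now at μY.…
step 3: got send[Int], protocol expects send[Str]  ✗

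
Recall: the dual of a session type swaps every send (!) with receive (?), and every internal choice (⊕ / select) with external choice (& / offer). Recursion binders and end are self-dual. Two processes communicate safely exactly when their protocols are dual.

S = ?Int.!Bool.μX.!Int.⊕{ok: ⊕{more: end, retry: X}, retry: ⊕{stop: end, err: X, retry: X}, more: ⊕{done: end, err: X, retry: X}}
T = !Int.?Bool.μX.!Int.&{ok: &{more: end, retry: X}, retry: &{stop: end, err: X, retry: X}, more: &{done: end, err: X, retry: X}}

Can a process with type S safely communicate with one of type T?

NO

?Int | !Int  ✓
  !Bool | ?Bool  ✓
    μX | μX  ✓ (binder kept)
      !Int | !Int  ✗ same direction on both sides — not dual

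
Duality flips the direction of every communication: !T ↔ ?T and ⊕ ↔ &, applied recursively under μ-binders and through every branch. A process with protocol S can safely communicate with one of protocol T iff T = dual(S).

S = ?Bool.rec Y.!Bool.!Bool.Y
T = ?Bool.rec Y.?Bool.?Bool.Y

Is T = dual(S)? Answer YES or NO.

NO

?Bool | ?Bool  ✗ same direction on both sides — not dual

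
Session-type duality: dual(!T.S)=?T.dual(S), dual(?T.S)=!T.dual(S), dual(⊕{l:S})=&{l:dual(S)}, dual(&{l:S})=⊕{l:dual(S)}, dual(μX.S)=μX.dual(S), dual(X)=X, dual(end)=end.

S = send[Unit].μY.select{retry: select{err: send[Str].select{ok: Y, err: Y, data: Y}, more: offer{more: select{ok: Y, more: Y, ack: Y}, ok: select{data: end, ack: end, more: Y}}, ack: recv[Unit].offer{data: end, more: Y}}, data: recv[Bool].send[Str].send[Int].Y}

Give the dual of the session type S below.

recv[Unit].μY.offer{retry: offer{err: recv[Str].offer{ok: Y, err: Y, data: Y}, more: select{more: offer{ok: Y, more: Y, ack: Y}, ok: offer{data: end, ack: end, more: Y}}, ack: send[Unit].select{data: end, more: Y}}, data: send[Bool].recv[Str].recv[Int].Y}

send[Unit] → recv[Unit]
  μY → μY  (μ self-dual)
    select{retry,data} → offer{retry,data}  (select→offer)
      • retry:
        select{err,more,ack} → offer{err,more,ack}  (select→offer)
          • err:
            send[Str] → recv[Str]
              select{ok,err,data} → offer{ok,err,data}  (select→offer)
                • ok:
                  dual(Y) = Y
                • err:
                  dual(Y) = Y
                • data:
                  dual(Y) = Y
          • more:
            offer{more,ok} → select{more,ok}  (external→internal)
              • more:
                select{ok,more,ack} → offer{ok,more,ack}  (select→offer)
                  • ok:
                    dual(Y) = Y
                  • more:
                    dual(Y) = Y
                  • ack:
                    dual(Y) = Y
              • ok:
                select{data,ack,more} → offer{data,ack,more}  (select→offer)
                  • data:
                    dual(end) = end
                  • ack:
                    dual(end) = end
                  • more:
                    dual(Y) = Y
          • ack:
            recv[Unit] → send[Unit]
              offer{data,more} → select{data,more}  (external→internal)
                • data:
                  dual(end) = end
                • more:
                  dual(Y) = Y
      • data:
        recv[Bool] → send[Bool]
          send[Str] → recv[Str]
            send[Int] → recv[Int]
              dual(Y) = Y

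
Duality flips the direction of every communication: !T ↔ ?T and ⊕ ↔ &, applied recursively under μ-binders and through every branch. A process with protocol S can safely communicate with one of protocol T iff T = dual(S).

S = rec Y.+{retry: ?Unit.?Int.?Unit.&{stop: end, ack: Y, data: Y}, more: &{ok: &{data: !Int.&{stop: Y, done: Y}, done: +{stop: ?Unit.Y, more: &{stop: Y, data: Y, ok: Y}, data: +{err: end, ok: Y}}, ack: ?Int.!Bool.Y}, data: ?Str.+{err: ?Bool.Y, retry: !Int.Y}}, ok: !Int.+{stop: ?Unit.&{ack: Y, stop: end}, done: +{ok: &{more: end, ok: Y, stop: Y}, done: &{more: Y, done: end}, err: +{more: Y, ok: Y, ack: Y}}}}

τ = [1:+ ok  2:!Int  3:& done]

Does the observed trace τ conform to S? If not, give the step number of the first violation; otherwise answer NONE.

step 1: + ok  match  residual = !Int.+{stop: ?Unit.&{ack: rec Y.…, stop: end}, done: +{ok: &{more: end, ok: rec Y.…, stop: rec Y.…}, done: &{more: rec Y.…, done: end}, err: +{more: rec Y.…, ok: rec Y.…, ack: rec Y.…}}}
step 2: !Int  match  residual = +{stop: ?Unit.&{ack: rec Y.…, stop: end}, done: +{ok: &{more: end, ok: rec Y.…, stop: rec Y.…}, done: &{more: rec Y.…, done: end}, err: +{more: rec Y.…, ok: rec Y.…, ack: rec Y.…}}}
step 3: got & done, protocol expects + stop or + done  ✗

3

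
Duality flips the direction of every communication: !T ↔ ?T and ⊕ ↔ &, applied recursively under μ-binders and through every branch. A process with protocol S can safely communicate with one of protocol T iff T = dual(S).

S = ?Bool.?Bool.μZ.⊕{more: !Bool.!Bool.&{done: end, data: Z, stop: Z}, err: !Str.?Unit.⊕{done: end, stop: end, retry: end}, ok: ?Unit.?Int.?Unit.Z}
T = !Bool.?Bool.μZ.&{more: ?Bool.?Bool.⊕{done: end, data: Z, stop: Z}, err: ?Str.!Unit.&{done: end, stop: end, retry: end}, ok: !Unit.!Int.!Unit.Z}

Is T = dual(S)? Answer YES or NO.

?Bool vs !Bool  ✓
  ?Bool vs ?Bool  ✗ same direction on both sides — not dual

NO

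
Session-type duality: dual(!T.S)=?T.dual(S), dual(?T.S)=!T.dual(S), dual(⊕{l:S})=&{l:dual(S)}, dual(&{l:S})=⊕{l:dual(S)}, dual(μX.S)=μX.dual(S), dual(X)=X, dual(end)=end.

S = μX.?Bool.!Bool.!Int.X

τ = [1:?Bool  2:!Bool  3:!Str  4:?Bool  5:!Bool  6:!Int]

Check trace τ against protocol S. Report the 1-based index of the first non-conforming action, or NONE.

[1] ?Bool  ok  cont: !Bool.!Int.μX.…
[2] !Bool  ok  cont: !Int.μX.…
[3] got !Str, protocol expects !Int  ✗

3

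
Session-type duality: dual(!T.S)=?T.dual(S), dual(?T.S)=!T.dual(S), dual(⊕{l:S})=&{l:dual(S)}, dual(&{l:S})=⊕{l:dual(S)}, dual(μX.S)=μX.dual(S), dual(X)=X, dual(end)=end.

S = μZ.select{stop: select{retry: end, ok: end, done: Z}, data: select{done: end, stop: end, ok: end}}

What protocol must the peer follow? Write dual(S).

μZ.offer{stop: offer{retry: end, ok: end, done: Z}, data: offer{done: end, stop: end, ok: end}}

μZ ↦ μZ  (μ self-dual)
  select{stop,data} ↦ offer{stop,data}  (⊕→&)
    • stop:
      select{retry,ok,done} ↦ offer{retry,ok,done}  (⊕→&)
        • retry:
          end self-dual
        • ok:
          end self-dual
        • done:
          Z self-dual
    • data:
      select{done,stop,ok} ↦ offer{done,stop,ok}  (⊕→&)
        • done:
          end self-dual
        • stop:
          end self-dual
        • ok:
          end self-dual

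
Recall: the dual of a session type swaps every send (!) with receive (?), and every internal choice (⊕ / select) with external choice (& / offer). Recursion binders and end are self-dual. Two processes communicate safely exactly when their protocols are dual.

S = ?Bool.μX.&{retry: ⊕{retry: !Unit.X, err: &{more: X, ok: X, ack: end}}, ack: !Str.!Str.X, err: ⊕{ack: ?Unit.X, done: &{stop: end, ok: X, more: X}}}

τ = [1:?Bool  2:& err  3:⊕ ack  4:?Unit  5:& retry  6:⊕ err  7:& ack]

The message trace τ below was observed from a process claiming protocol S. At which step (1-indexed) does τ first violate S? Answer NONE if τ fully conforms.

[1] ?Bool  ok  cont: μX.…
[2] & err  ok  cont: ⊕{ack: ?Unit.μX.…, done: &{stop: end, ok: μX.…, more: μX.…}}
[3] ⊕ ack  ok  cont: ?Unit.μX.…
[4] ?Unit  ok  cont: μX.…
[5] & retry  ok  cont: ⊕{retry: !Unit.μX.…, err: &{more: μX.…, ok: μX.…, ack: end}}
[6] ⊕ err  ok  cont: &{more: μX.…, ok: μX.…, ack: end}
[7] & ack  ok  cont: end
τ conforms to S (length 7)

NONE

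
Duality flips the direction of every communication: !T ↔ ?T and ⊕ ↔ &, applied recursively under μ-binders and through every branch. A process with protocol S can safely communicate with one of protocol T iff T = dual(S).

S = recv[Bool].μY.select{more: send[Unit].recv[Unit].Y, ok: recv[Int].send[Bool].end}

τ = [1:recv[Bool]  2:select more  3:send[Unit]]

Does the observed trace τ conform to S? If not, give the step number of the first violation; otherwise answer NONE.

NONE

@1 recv[Bool]  ✓  cont: μY.…
@2 select more  ✓  cont: send[Unit].recv[Unit].μY.…
@3 send[Unit]  ✓  cont: recv[Unit].μY.…
τ conforms to S (length 3)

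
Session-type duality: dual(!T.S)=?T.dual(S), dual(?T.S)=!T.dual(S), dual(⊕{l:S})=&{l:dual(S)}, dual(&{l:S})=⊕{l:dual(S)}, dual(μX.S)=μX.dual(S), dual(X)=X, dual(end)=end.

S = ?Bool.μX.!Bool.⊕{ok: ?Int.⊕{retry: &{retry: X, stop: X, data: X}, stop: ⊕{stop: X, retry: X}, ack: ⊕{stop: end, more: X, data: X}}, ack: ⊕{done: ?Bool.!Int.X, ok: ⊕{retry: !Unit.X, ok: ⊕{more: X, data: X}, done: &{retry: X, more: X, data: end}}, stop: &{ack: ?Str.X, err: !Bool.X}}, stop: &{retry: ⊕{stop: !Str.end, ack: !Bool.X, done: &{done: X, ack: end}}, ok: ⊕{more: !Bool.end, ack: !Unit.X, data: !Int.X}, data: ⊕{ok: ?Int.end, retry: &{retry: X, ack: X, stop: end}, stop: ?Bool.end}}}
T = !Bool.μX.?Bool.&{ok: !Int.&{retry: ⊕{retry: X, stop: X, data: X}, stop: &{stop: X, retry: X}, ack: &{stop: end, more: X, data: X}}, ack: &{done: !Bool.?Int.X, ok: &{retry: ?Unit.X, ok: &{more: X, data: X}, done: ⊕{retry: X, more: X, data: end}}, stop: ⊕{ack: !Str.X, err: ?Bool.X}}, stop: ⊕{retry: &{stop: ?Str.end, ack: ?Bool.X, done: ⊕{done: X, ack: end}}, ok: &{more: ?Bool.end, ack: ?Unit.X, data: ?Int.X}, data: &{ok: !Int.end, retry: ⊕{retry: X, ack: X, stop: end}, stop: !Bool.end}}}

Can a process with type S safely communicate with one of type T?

?Bool vs !Bool  ok
  μX vs μX  ok (μ self-dual)
    !Bool vs ?Bool  ok
      ⊕{ok,ack,stop} vs &{ok,ack,stop}  ok same labels
        [ok]
          ?Int vs !Int  ok
            ⊕{retry,stop,ack} vs &{retry,stop,ack}  ok same labels
              [retry]
                &{retry,stop,data} vs ⊕{retry,stop,data}  ok same labels
                  [retry]
                    X vs X  ok
                  [stop]
                    X vs X  ok
                  [data]
                    X vs X  ok
              [stop]
                ⊕{stop,retry} vs &{stop,retry}  ok same labels
                  [stop]
                    X vs X  ok
                  [retry]
                    X vs X  ok
              [ack]
                ⊕{stop,more,data} vs &{stop,more,data}  ok same labels
                  [stop]
                    end vs end  ok
                  [more]
                    X vs X  ok
                  [data]
                    X vs X  ok
        [ack]
          ⊕{done,ok,stop} vs &{done,ok,stop}  ok same labels
            [done]
              ?Bool vs !Bool  ok
                !Int vs ?Int  ok
                  X vs X  ok
            [ok]
              ⊕{retry,ok,done} vs &{retry,ok,done}  ok same labels
                [retry]
                  !Unit vs ?Unit  ok
                    X vs X  ok
                [ok]
                  ⊕{more,data} vs &{more,data}  ok same labels
                    [more]
                      X vs X  ok
                    [data]
                      X vs X  ok
                [done]
                  &{retry,more,data} vs ⊕{retry,more,data}  ok same labels
                    [retry]
                      X vs X  ok
                    [more]
                      X vs X  ok
                    [data]
                      end vs end  ok
            [stop]
              &{ack,err} vs ⊕{ack,err}  ok same labels
                [ack]
                  ?Str vs !Str  ok
                    X vs X  ok
                [err]
                  !Bool vs ?Bool  ok
                    X vs X  ok
        [stop]
          &{retry,ok,data} vs ⊕{retry,ok,data}  ok same labels
            [retry]
              ⊕{stop,ack,done} vs &{stop,ack,done}  ok same labels
                [stop]
                  !Str vs ?Str  ok
                    end vs end  ok
                [ack]
                  !Bool vs ?Bool  ok
                    X vs X  ok
                [done]
                  &{done,ack} vs ⊕{done,ack}  ok same labels
                    [done]
                      X vs X  ok
                    [ack]
                      end vs end  ok
            [ok]
              ⊕{more,ack,data} vs &{more,ack,data}  ok same labels
                [more]
                  !Bool vs ?Bool  ok
                    end vs end  ok
                [ack]
                  !Unit vs ?Unit  ok
                    X vs X  ok
                [data]
                  !Int vs ?Int  ok
                    X vs X  ok
            [data]
              ⊕{ok,retry,stop} vs &{ok,retry,stop}  ok same labels
                [ok]
                  ?Int vs !Int  ok
                    end vs end  ok
                [retry]
                  &{retry,ack,stop} vs ⊕{retry,ack,stop}  ok same labels
                    [retry]
                      X vs X  ok
                    [ack]
                      X vs X  ok
                    [stop]
                      end vs end  ok
                [stop]
                  ?Bool vs !Bool  ok
                    end vs end  ok

YES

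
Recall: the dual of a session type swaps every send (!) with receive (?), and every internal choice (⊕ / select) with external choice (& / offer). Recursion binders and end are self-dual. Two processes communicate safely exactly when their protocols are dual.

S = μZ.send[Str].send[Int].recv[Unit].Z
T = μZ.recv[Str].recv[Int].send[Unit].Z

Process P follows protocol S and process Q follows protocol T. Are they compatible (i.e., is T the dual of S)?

μZ ‖ μZ  match (binder kept)
  send[Str] ‖ recv[Str]  match
    send[Int] ‖ recv[Int]  match
      recv[Unit] ‖ send[Unit]  match
        Z ‖ Z  match

YES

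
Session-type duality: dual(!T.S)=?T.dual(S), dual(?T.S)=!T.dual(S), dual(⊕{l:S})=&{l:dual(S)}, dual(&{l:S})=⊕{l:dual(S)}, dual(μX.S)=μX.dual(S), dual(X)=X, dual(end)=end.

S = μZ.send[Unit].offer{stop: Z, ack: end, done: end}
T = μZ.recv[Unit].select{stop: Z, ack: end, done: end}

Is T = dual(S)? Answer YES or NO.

μZ vs μZ  ok (binder kept)
  send[Unit] vs recv[Unit]  ok
    offer{stop,ack,done} vs select{stop,ack,done}  ok same labels
      • stop:
        Z vs Z  ok
      • ack:
        end vs end  ok
      • done:
        end vs end  ok

YES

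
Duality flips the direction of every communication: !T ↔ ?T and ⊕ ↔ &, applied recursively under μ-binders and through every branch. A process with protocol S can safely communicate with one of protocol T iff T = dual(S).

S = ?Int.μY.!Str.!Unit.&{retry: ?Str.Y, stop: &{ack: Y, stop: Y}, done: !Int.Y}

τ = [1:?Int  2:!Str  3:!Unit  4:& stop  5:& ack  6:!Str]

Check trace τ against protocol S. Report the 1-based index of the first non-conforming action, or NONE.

step 1: ?Int  match  cont: μY.…
step 2: !Str  match  cont: !Unit.&{retry: ?Str.μY.…, stop: &{ack: μY.…, stop: μY.…}, done: !Int.μY.…}
step 3: !Unit  match  cont: &{retry: ?Str.μY.…, stop: &{ack: μY.…, stop: μY.…}, done: !Int.μY.…}
step 4: & stop  match  cont: &{ack: μY.…, stop: μY.…}
step 5: & ack  match  cont: μY.…
step 6: !Str  match  cont: !Unit.&{retry: ?Str.μY.…, stop: &{ack: μY.…, stop: μY.…}, done: !Int.μY.…}
τ conforms to S (length 6)

NONE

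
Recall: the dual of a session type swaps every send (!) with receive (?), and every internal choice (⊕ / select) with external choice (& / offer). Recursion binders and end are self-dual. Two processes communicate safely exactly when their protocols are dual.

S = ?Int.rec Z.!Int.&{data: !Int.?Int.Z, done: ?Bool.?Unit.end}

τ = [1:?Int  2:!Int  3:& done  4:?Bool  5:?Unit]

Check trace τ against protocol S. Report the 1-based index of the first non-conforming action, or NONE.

@1 ?Int  ✓  residual = rec Z.…
@2 !Int  ✓  residual = &{data: !Int.?Int.rec Z.…, done: ?Bool.?Unit.end}
@3 & done  ✓  residual = ?Bool.?Unit.end
@4 ?Bool  ✓  residual = ?Unit.end
@5 ?Unit  ✓  residual = end
τ conforms to S (length 5)

NONE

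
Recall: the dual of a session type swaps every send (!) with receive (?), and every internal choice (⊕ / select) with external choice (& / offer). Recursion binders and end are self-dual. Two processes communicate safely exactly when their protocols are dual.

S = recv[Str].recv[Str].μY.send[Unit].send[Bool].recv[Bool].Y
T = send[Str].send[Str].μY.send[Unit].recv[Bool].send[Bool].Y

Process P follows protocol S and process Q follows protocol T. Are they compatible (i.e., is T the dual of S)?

NO

recv[Str] ‖ send[Str]  ✓
  recv[Str] ‖ send[Str]  ✓
    μY ‖ μY  ✓ (μ self-dual)
      send[Unit] ‖ send[Unit]  ✗ same direction on both sides — not dual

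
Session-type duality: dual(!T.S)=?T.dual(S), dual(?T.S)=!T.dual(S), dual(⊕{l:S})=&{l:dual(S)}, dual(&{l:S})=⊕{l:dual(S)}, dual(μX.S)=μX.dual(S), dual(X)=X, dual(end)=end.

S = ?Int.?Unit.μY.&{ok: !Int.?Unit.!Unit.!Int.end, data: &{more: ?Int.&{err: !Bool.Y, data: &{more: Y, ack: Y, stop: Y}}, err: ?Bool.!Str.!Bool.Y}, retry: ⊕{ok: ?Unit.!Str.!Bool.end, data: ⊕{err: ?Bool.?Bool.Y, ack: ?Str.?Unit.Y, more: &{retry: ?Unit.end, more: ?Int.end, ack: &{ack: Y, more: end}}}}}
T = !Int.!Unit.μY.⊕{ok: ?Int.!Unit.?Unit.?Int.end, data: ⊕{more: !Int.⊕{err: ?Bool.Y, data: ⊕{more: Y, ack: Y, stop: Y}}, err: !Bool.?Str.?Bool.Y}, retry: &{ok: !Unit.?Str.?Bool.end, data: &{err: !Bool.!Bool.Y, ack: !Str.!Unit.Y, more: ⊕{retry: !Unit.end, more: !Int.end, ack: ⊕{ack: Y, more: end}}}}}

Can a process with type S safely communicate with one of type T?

?Int ‖ !Int  ✓
  ?Unit ‖ !Unit  ✓
    μY ‖ μY  ✓ (rec unchanged)
      &{ok,data,retry} ‖ ⊕{ok,data,retry}  ✓ same labels
        • ok:
          !Int ‖ ?Int  ✓
            ?Unit ‖ !Unit  ✓
              !Unit ‖ ?Unit  ✓
                !Int ‖ ?Int  ✓
                  end ‖ end  ✓
        • data:
          &{more,err} ‖ ⊕{more,err}  ✓ same labels
            • more:
              ?Int ‖ !Int  ✓
                &{err,data} ‖ ⊕{err,data}  ✓ same labels
                  • err:
                    !Bool ‖ ?Bool  ✓
                      Y ‖ Y  ✓
                  • data:
                    &{more,ack,stop} ‖ ⊕{more,ack,stop}  ✓ same labels
                      • more:
                        Y ‖ Y  ✓
                      • ack:
                        Y ‖ Y  ✓
                      • stop:
                        Y ‖ Y  ✓
            • err:
              ?Bool ‖ !Bool  ✓
                !Str ‖ ?Str  ✓
                  !Bool ‖ ?Bool  ✓
                    Y ‖ Y  ✓
        • retry:
          ⊕{ok,data} ‖ &{ok,data}  ✓ same labels
            • ok:
              ?Unit ‖ !Unit  ✓
                !Str ‖ ?Str  ✓
                  !Bool ‖ ?Bool  ✓
                    end ‖ end  ✓
            • data:
              ⊕{err,ack,more} ‖ &{err,ack,more}  ✓ same labels
                • err:
                  ?Bool ‖ !Bool  ✓
                    ?Bool ‖ !Bool  ✓
                      Y ‖ Y  ✓
                • ack:
                  ?Str ‖ !Str  ✓
                    ?Unit ‖ !Unit  ✓
                      Y ‖ Y  ✓
                • more:
                  &{retry,more,ack} ‖ ⊕{retry,more,ack}  ✓ same labels
                    • retry:
                      ?Unit ‖ !Unit  ✓
                        end ‖ end  ✓
                    • more:
                      ?Int ‖ !Int  ✓
                        end ‖ end  ✓
                    • ack:
                      &{ack,more} ‖ ⊕{ack,more}  ✓ same labels
                        • ack:
                          Y ‖ Y  ✓
                        • more:
                          end ‖ end  ✓

YES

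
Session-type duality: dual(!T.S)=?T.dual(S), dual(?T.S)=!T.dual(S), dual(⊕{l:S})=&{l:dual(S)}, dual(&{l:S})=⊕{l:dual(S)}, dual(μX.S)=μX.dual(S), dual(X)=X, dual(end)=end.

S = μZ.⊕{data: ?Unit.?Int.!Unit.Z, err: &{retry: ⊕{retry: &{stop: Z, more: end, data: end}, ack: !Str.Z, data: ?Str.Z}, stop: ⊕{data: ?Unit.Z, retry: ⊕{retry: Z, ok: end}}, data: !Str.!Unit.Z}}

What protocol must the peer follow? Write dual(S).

μZ ↦ μZ  (binder kept)
  ⊕{data,err} ↦ &{data,err}  (⊕→&)
    [data]
      ?Unit ↦ !Unit
        ?Int ↦ !Int
          !Unit ↦ ?Unit
            Z self-dual
    [err]
      &{retry,stop,data} ↦ ⊕{retry,stop,data}  (&→⊕)
        [retry]
          ⊕{retry,ack,data} ↦ &{retry,ack,data}  (⊕→&)
            [retry]
              &{stop,more,data} ↦ ⊕{stop,more,data}  (&→⊕)
                [stop]
                  Z self-dual
                [more]
                  end self-dual
                [data]
                  end self-dual
            [ack]
              !Str ↦ ?Str
                Z self-dual
            [data]
              ?Str ↦ !Str
                Z self-dual
        [stop]
          ⊕{data,retry} ↦ &{data,retry}  (⊕→&)
            [data]
              ?Unit ↦ !Unit
                Z self-dual
            [retry]
              ⊕{retry,ok} ↦ &{retry,ok}  (⊕→&)
                [retry]
                  Z self-dual
                [ok]
                  end self-dual
        [data]
          !Str ↦ ?Str
            !Unit ↦ ?Unit
              Z self-dual

μZ.&{data: !Unit.!Int.?Unit.Z, err: ⊕{retry: &{retry: ⊕{stop: Z, more: end, data: end}, ack: ?Str.Z, data: !Str.Z}, stop: &{data: !Unit.Z, retry: &{retry: Z, ok: end}}, data: ?Str.?Unit.Z}}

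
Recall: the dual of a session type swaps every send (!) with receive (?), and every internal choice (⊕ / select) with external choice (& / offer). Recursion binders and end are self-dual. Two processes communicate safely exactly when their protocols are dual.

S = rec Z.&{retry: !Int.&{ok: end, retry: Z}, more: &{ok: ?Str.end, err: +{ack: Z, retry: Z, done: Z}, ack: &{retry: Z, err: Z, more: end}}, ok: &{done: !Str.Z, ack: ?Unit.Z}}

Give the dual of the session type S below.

rec Z.+{retry: ?Int.+{ok: end, retry: Z}, more: +{ok: !Str.end, err: &{ack: Z, retry: Z, done: Z}, ack: +{retry: Z, err: Z, more: end}}, ok: +{done: ?Str.Z, ack: !Unit.Z}}

rec Z = rec Z  (binder kept)
  &{retry,more,ok} = +{retry,more,ok}  (external→internal)
    [retry]
      !Int = ?Int
        &{ok,retry} = +{ok,retry}  (external→internal)
          [ok]
            dual(end) = end
          [retry]
            dual(Z) = Z
    [more]
      &{ok,err,ack} = +{ok,err,ack}  (external→internal)
        [ok]
          ?Str = !Str
            dual(end) = end
        [err]
          +{ack,retry,done} = &{ack,retry,done}  (⊕→&)
            [ack]
              dual(Z) = Z
            [retry]
              dual(Z) = Z
            [done]
              dual(Z) = Z
        [ack]
          &{retry,err,more} = +{retry,err,more}  (external→internal)
            [retry]
              dual(Z) = Z
            [err]
              dual(Z) = Z
            [more]
              dual(end) = end
    [ok]
      &{done,ack} = +{done,ack}  (external→internal)
        [done]
          !Str = ?Str
            dual(Z) = Z
        [ack]
          ?Unit = !Unit
            dual(Z) = Z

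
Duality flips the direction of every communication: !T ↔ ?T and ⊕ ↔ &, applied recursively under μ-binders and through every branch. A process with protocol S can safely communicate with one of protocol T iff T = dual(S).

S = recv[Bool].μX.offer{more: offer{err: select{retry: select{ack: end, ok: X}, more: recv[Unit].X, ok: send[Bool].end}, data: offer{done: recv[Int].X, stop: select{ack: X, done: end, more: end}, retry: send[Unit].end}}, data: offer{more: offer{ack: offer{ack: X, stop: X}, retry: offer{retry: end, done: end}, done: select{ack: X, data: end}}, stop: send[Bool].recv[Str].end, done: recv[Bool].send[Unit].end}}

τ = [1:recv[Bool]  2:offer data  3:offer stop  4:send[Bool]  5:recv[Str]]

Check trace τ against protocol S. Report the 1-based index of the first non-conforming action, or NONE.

NONE

step 1: recv[Bool]  ok  now at μX.…
step 2: offer data  ok  now at offer{more: offer{ack: offer{ack: μX.…, stop: μX.…}, retry: offer{retry: end, done: end}, done: select{ack: μX.…, data: end}}, stop: send[Bool].recv[Str].end, done: recv[Bool].send[Unit].end}
step 3: offer stop  ok  now at send[Bool].recv[Str].end
step 4: send[Bool]  ok  now at recv[Str].end
step 5: recv[Str]  ok  now at end
all 5 steps conform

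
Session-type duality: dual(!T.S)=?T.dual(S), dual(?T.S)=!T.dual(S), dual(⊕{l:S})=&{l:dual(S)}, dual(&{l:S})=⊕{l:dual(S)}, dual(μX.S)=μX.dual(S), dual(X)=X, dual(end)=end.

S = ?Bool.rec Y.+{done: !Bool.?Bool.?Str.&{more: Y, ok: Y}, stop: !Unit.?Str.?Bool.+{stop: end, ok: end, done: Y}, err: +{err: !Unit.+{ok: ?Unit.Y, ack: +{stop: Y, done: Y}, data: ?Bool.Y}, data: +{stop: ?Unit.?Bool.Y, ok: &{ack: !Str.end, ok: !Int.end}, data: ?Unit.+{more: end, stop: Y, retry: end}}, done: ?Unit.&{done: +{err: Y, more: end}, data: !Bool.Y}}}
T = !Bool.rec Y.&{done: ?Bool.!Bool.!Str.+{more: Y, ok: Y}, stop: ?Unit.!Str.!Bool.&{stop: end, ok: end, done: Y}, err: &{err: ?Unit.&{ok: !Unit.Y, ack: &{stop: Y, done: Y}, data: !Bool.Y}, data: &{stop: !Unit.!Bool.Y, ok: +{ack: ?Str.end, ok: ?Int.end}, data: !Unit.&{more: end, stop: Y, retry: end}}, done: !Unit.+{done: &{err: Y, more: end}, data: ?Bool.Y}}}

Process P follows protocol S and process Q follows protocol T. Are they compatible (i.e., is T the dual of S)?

YES

?Bool vs !Bool  ✓
  rec Y vs rec Y  ✓ (rec unchanged)
    +{done,stop,err} vs &{done,stop,err}  ✓ same labels
      • done:
        !Bool vs ?Bool  ✓
          ?Bool vs !Bool  ✓
            ?Str vs !Str  ✓
              &{more,ok} vs +{more,ok}  ✓ same labels
                • more:
                  Y vs Y  ✓
                • ok:
                  Y vs Y  ✓
      • stop:
        !Unit vs ?Unit  ✓
          ?Str vs !Str  ✓
            ?Bool vs !Bool  ✓
              +{stop,ok,done} vs &{stop,ok,done}  ✓ same labels
                • stop:
                  end vs end  ✓
                • ok:
                  end vs end  ✓
                • done:
                  Y vs Y  ✓
      • err:
        +{err,data,done} vs &{err,data,done}  ✓ same labels
          • err:
            !Unit vs ?Unit  ✓
              +{ok,ack,data} vs &{ok,ack,data}  ✓ same labels
                • ok:
                  ?Unit vs !Unit  ✓
                    Y vs Y  ✓
                • ack:
                  +{stop,done} vs &{stop,done}  ✓ same labels
                    • stop:
                      Y vs Y  ✓
                    • done:
                      Y vs Y  ✓
                • data:
                  ?Bool vs !Bool  ✓
                    Y vs Y  ✓
          • data:
            +{stop,ok,data} vs &{stop,ok,data}  ✓ same labels
              • stop:
                ?Unit vs !Unit  ✓
                  ?Bool vs !Bool  ✓
                    Y vs Y  ✓
              • ok:
                &{ack,ok} vs +{ack,ok}  ✓ same labels
                  • ack:
                    !Str vs ?Str  ✓
                      end vs end  ✓
                  • ok:
                    !Int vs ?Int  ✓
                      end vs end  ✓
              • data:
                ?Unit vs !Unit  ✓
                  +{more,stop,retry} vs &{more,stop,retry}  ✓ same labels
                    • more:
                      end vs end  ✓
                    • stop:
                      Y vs Y  ✓
                    • retry:
                      end vs end  ✓
          • done:
            ?Unit vs !Unit  ✓
              &{done,data} vs +{done,data}  ✓ same labels
                • done:
                  +{err,more} vs &{err,more}  ✓ same labels
                    • err:
                      Y vs Y  ✓
                    • more:
                      end vs end  ✓
                • data:
                  !Bool vs ?Bool  ✓
                    Y vs Y  ✓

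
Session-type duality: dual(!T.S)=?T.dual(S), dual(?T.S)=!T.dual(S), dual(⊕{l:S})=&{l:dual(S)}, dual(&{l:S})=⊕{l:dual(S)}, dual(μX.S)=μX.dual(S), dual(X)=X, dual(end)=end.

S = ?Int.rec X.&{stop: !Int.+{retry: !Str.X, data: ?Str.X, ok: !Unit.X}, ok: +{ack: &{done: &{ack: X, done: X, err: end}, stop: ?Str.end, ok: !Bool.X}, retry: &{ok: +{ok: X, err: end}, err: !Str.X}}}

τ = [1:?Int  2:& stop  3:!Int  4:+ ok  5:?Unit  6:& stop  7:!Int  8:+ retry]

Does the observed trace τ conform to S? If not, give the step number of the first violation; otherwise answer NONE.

step 1: ?Int  ✓  now at rec X.…
step 2: & stop  ✓  now at !Int.+{retry: !Str.rec X.…, data: ?Str.rec X.…, ok: !Unit.rec X.…}
step 3: !Int  ✓  now at +{retry: !Str.rec X.…, data: ?Str.rec X.…, ok: !Unit.rec X.…}
step 4: + ok  ✓  now at !Unit.rec X.…
step 5: got ?Unit, protocol expects !Unit  ✗

5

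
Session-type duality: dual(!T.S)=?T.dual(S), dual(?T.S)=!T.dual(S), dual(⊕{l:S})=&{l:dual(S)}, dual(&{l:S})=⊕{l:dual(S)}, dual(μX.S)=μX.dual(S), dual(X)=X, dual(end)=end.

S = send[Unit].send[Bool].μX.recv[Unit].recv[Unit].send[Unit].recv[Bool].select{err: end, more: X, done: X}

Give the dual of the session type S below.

send[Unit] → recv[Unit]
  send[Bool] → recv[Bool]
    μX → μX  (binder kept)
      recv[Unit] → send[Unit]
        recv[Unit] → send[Unit]
          send[Unit] → recv[Unit]
            recv[Bool] → send[Bool]
              select{err,more,done} → offer{err,more,done}  (⊕→&)
                [err]
                  end ↦ end
                [more]
                  X ↦ X
                [done]
                  X ↦ X

recv[Unit].recv[Bool].μX.send[Unit].send[Unit].recv[Unit].send[Bool].offer{err: end, more: X, done: X}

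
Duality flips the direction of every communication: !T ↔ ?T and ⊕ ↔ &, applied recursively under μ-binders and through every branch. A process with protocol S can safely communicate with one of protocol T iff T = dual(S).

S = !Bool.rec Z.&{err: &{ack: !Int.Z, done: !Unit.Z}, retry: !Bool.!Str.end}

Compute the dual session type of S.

!Bool → ?Bool
  rec Z → rec Z  (binder kept)
    &{err,retry} → +{err,retry}  (offer→select)
      • err:
        &{ack,done} → +{ack,done}  (offer→select)
          • ack:
            !Int → ?Int
              Z ↦ Z
          • done:
            !Unit → ?Unit
              Z ↦ Z
      • retry:
        !Bool → ?Bool
          !Str → ?Str
            end ↦ end

?Bool.rec Z.+{err: +{ack: ?Int.Z, done: ?Unit.Z}, retry: ?Bool.?Str.end}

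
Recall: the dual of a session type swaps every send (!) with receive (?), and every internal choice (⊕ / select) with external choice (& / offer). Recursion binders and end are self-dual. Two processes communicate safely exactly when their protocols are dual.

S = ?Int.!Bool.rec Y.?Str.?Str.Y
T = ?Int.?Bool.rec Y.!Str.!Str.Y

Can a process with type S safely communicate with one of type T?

?Int | ?Int  ✗ same direction on both sides — not dual

NO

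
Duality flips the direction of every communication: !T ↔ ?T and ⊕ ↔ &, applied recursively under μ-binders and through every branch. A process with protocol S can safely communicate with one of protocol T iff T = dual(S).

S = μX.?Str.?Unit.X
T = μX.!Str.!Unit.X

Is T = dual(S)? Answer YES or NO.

μX ‖ μX  ok (binder kept)
  ?Str ‖ !Str  ok
    ?Unit ‖ !Unit  ok
      X ‖ X  ok

YES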